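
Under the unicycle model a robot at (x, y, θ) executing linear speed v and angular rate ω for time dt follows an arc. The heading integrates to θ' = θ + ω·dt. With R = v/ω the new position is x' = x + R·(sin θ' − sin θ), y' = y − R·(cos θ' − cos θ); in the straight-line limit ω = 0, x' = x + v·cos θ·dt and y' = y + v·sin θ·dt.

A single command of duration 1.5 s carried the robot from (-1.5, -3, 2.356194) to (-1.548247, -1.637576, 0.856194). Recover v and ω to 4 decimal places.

v = 1.0000, ω = -1.0000

Δθ = 0.856194 − 2.356194 = -1.500000
ω = Δθ/dt = -1.500000/1.5 = -1.0000
R = −Δy/(cos θ' − cos θ) = -1.0000
v = R·ω = -1.0000·-1.0000 = 1.0000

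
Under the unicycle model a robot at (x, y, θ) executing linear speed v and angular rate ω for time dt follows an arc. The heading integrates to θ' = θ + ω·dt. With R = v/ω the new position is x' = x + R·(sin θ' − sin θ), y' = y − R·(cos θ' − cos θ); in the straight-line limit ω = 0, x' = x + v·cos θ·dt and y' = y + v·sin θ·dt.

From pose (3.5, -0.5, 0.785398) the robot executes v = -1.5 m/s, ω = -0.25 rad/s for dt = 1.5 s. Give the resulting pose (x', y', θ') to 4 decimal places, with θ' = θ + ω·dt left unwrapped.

(1.6512, -1.7591, 0.4104)

θ' = 0.7854 + -0.25·1.5 = 0.4104
R = v/ω = -1.5/-0.25 = 6.0000
x' = 3.5 + 6.0000·(sin 0.4104 − sin 0.7854) = 1.6512
y' = -0.5 − 6.0000·(cos 0.4104 − cos 0.7854) = -1.7591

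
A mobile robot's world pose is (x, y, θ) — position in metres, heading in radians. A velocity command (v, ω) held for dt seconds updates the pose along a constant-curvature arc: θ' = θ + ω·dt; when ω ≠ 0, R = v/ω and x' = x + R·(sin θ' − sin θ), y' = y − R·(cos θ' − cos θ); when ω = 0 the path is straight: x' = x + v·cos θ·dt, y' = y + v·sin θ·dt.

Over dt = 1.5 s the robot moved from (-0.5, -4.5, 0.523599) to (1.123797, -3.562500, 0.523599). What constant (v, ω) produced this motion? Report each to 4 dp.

Δθ = 0.523599 − 0.523599 = 0.000000
ω = Δθ/dt = 0.000000/1.5 = 0.0000
ω = 0 → v = (Δx·cos θ + Δy·sin θ)/dt = 1.2500

v = 1.2500, ω = 0.0000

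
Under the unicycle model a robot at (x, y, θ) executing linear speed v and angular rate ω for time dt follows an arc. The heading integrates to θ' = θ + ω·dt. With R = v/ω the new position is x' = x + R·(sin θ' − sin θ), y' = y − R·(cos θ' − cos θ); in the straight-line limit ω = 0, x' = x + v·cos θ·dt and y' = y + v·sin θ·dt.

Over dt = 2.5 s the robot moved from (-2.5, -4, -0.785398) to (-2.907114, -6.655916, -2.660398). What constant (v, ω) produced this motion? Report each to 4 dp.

v = 1.2500, ω = -0.7500

Δθ = -2.660398 − -0.785398 = -1.875000
ω = Δθ/dt = -1.875000/2.5 = -0.7500
R = −Δy/(cos θ' − cos θ) = -1.6667
v = R·ω = -1.6667·-0.7500 = 1.2500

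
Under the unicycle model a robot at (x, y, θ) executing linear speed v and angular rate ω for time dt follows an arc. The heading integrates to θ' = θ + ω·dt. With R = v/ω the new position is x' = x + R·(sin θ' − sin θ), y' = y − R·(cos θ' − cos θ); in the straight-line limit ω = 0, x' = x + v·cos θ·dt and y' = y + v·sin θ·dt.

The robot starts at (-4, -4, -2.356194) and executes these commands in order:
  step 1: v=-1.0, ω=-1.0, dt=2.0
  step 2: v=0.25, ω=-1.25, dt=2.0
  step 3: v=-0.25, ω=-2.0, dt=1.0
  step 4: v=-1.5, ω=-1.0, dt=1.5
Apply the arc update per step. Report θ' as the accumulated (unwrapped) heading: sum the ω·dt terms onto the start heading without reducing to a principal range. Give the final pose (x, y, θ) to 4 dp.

step 1: θ'=-4.3562 (R=1.0000) → pose (-2.3557, -4.3584, -4.3562)
step 2: θ'=-6.8562 (R=-0.2000) → pose (-2.0598, -4.1206, -6.8562)
step 3: θ'=-8.8562 (R=0.1250) → pose (-2.0593, -3.9102, -8.8562)
step 4: θ'=-10.3562 (R=1.5000) → pose (-0.0480, -4.2792, -10.3562)

(-0.0480, -4.2792, -10.3562)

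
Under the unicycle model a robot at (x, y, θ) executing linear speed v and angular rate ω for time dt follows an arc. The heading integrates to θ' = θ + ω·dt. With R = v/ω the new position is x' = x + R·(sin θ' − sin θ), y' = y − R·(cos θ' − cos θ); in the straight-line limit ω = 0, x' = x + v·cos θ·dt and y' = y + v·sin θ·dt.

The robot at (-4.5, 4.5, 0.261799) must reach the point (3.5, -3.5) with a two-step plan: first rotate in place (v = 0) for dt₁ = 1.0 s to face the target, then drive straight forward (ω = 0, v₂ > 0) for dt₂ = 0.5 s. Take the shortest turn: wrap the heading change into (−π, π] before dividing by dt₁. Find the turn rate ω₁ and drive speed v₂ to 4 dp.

ω₁ = -1.0472, v₂ = 22.6274

heading to target = atan2(-3.5−4.5, 3.5−-4.5) = -0.7854
Δθ = wrap(-0.7854 − 0.2618) = -1.0472; ω₁ = Δθ/dt₁ = -1.0472
distance = √((3.5−-4.5)² + (-3.5−4.5)²) = 11.3137; v₂ = distance/dt₂ = 22.6274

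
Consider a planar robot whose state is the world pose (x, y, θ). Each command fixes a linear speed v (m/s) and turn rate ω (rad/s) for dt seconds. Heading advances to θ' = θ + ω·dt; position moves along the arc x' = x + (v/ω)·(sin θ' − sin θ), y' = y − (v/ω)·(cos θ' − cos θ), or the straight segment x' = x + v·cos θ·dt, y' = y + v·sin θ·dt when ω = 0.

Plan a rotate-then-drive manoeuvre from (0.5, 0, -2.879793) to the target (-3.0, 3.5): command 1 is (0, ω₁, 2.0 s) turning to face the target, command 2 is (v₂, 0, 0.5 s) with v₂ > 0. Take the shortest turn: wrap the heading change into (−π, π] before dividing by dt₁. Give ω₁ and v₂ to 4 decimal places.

ω₁ = -0.5236, v₂ = 9.8995

heading to target = atan2(3.5−0, -3−0.5) = 2.3562
Δθ = wrap(2.3562 − -2.8798) = -1.0472; ω₁ = Δθ/dt₁ = -0.5236
distance = √((-3−0.5)² + (3.5−0)²) = 4.9497; v₂ = distance/dt₂ = 9.8995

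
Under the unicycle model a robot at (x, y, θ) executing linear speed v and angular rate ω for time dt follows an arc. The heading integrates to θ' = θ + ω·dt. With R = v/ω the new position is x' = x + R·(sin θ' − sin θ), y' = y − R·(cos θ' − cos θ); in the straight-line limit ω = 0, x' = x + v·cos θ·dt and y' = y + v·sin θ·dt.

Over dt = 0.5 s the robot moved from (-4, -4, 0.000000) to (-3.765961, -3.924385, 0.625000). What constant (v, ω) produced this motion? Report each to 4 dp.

v = 0.5000, ω = 1.2500

Δθ = 0.625000 − 0.000000 = 0.625000
ω = Δθ/dt = 0.625000/0.5 = 1.2500
R = Δx/(sin θ' − sin θ) = 0.4000
v = R·ω = 0.4000·1.2500 = 0.5000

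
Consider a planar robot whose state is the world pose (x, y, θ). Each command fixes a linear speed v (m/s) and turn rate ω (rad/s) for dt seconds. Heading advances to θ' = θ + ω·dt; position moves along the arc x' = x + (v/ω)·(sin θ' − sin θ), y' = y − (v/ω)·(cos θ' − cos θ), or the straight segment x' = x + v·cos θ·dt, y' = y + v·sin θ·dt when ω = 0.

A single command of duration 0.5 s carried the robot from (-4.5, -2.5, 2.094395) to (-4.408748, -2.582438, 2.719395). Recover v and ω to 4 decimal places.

Δθ = 2.719395 − 2.094395 = 0.625000
ω = Δθ/dt = 0.625000/0.5 = 1.2500
R = Δx/(sin θ' − sin θ) = -0.2000
v = R·ω = -0.2000·1.2500 = -0.2500

v = -0.2500, ω = 1.2500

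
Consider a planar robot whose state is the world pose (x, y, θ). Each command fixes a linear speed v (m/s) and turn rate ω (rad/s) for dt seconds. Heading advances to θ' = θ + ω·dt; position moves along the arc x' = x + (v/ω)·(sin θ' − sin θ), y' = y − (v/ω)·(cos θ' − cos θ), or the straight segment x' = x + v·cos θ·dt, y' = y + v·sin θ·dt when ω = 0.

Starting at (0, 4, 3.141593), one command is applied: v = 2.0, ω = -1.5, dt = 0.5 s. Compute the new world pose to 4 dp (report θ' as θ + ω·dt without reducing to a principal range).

θ' = 3.1416 + -1.5·0.5 = 2.3916
R = v/ω = 2.0/-1.5 = -1.3333
x' = 0 + -1.3333·(sin 2.3916 − sin 3.1416) = -0.9089
y' = 4 − -1.3333·(cos 2.3916 − cos 3.1416) = 4.3577

(-0.9089, 4.3577, 2.3916)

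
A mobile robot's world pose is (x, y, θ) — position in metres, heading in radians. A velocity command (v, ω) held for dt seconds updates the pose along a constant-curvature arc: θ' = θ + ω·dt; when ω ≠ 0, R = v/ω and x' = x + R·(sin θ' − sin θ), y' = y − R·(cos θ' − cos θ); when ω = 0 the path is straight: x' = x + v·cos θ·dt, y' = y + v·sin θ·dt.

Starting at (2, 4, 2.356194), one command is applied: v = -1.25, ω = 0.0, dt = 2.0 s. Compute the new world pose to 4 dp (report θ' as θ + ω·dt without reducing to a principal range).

θ' = 2.3562 + 0.0·2.0 = 2.3562
ω = 0 → straight: x' = 2 + -1.25·cos(2.3562)·2.0 = 3.7678
y' = 4 + -1.25·sin(2.3562)·2.0 = 2.2322

(3.7678, 2.2322, 2.3562)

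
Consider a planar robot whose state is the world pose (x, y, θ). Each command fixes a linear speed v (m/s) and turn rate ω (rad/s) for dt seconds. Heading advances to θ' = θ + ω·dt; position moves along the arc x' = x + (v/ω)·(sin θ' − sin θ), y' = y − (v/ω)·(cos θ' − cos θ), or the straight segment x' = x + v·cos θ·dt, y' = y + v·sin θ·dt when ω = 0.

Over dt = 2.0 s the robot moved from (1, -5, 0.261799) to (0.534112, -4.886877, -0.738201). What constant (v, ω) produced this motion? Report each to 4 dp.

v = -0.2500, ω = -0.5000

Δθ = -0.738201 − 0.261799 = -1.000000
ω = Δθ/dt = -1.000000/2.0 = -0.5000
R = Δx/(sin θ' − sin θ) = 0.5000
v = R·ω = 0.5000·-0.5000 = -0.2500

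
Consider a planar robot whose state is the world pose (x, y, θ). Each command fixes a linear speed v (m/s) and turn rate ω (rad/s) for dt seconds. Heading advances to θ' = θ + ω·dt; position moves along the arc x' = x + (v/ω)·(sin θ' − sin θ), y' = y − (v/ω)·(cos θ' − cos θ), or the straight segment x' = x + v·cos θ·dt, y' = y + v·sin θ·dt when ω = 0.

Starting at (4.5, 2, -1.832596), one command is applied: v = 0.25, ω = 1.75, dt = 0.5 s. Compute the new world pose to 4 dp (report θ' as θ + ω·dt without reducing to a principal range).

(4.5212, 1.8808, -0.9576)

θ' = -1.8326 + 1.75·0.5 = -0.9576
R = v/ω = 0.25/1.75 = 0.1429
x' = 4.5 + 0.1429·(sin -0.9576 − sin -1.8326) = 4.5212
y' = 2 − 0.1429·(cos -0.9576 − cos -1.8326) = 1.8808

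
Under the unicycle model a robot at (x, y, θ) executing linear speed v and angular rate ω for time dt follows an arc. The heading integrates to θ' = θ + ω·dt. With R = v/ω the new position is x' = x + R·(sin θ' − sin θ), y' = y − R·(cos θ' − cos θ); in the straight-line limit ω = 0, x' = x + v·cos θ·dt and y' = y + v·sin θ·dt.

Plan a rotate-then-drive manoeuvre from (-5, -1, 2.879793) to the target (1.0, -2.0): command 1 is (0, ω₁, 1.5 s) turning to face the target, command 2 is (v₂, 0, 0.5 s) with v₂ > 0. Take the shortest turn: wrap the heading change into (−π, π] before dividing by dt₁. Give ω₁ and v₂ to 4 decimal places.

ω₁ = -2.0300, v₂ = 12.1655

heading to target = atan2(-2−-1, 1−-5) = -0.1651
Δθ = wrap(-0.1651 − 2.8798) = -3.0449; ω₁ = Δθ/dt₁ = -2.0300
distance = √((1−-5)² + (-2−-1)²) = 6.0828; v₂ = distance/dt₂ = 12.1655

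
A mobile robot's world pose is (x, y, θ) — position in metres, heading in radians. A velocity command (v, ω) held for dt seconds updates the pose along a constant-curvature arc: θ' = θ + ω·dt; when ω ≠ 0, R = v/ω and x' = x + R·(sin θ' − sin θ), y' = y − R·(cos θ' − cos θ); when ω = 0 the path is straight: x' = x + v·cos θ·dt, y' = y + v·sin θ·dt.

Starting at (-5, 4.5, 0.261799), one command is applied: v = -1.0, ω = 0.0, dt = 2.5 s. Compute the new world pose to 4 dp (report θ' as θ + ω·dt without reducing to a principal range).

θ' = 0.2618 + 0.0·2.5 = 0.2618
ω = 0 → straight: x' = -5 + -1.0·cos(0.2618)·2.5 = -7.4148
y' = 4.5 + -1.0·sin(0.2618)·2.5 = 3.8530

(-7.4148, 3.8530, 0.2618)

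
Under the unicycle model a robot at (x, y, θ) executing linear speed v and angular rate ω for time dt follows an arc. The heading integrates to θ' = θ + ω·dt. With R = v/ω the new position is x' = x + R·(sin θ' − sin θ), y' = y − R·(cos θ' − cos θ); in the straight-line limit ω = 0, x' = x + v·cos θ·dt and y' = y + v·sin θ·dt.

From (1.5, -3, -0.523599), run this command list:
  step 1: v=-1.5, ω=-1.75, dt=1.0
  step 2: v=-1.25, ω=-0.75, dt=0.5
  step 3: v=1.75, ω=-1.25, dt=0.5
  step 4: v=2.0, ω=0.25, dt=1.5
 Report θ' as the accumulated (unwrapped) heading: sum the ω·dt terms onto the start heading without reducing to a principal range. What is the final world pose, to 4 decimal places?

step 1: θ'=-2.2736 (R=0.8571) → pose (1.2745, -1.7037, -2.2736)
step 2: θ'=-2.6486 (R=1.6667) → pose (1.7575, -1.3127, -2.6486)
step 3: θ'=-3.2736 (R=-1.4000) → pose (0.9106, -1.4673, -3.2736)
step 4: θ'=-2.8986 (R=8.0000) → pose (-2.0672, -1.6327, -2.8986)

(-2.0672, -1.6327, -2.8986)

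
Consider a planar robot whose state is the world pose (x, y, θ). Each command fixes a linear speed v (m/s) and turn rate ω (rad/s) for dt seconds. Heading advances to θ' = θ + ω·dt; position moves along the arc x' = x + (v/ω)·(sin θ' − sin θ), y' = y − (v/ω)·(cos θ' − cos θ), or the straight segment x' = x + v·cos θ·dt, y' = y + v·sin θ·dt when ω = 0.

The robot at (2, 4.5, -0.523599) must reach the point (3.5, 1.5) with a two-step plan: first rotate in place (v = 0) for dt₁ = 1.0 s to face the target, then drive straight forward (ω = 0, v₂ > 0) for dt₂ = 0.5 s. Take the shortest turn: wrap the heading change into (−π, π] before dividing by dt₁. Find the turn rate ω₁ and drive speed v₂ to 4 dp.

heading to target = atan2(1.5−4.5, 3.5−2) = -1.1071
Δθ = wrap(-1.1071 − -0.5236) = -0.5835; ω₁ = Δθ/dt₁ = -0.5835
distance = √((3.5−2)² + (1.5−4.5)²) = 3.3541; v₂ = distance/dt₂ = 6.7082

ω₁ = -0.5835, v₂ = 6.7082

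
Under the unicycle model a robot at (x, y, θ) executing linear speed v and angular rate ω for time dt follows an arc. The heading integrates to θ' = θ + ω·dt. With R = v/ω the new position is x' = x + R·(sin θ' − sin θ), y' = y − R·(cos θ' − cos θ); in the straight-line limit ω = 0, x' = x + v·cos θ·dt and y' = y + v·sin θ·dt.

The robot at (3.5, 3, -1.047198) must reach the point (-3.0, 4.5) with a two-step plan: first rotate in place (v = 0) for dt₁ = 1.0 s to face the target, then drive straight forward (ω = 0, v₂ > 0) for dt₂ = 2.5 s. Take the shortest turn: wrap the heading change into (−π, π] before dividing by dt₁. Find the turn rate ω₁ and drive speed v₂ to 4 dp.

heading to target = atan2(4.5−3, -3−3.5) = 2.9148
Δθ = wrap(2.9148 − -1.0472) = -2.3212; ω₁ = Δθ/dt₁ = -2.3212
distance = √((-3−3.5)² + (4.5−3)²) = 6.6708; v₂ = distance/dt₂ = 2.6683

ω₁ = -2.3212, v₂ = 2.6683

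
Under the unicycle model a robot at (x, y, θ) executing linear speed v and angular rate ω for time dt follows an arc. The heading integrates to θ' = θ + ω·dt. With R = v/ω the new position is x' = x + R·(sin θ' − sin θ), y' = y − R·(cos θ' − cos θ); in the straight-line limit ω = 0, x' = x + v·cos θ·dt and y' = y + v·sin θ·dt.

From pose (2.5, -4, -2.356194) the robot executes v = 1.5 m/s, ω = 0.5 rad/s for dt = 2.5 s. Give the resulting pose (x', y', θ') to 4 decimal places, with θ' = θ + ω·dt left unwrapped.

(1.9393, -7.4655, -1.1062)

θ' = -2.3562 + 0.5·2.5 = -1.1062
R = v/ω = 1.5/0.5 = 3.0000
x' = 2.5 + 3.0000·(sin -1.1062 − sin -2.3562) = 1.9393
y' = -4 − 3.0000·(cos -1.1062 − cos -2.3562) = -7.4655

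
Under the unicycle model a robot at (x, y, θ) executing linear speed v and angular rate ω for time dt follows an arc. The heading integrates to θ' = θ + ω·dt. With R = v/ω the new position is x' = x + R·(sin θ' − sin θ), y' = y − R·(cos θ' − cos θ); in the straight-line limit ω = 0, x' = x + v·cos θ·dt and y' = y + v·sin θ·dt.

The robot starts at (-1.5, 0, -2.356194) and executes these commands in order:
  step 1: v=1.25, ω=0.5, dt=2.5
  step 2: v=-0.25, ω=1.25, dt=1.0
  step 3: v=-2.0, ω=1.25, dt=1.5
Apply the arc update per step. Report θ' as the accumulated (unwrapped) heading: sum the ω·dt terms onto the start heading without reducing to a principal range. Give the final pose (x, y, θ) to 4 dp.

(-3.3875, -5.0562, 2.0188)

step 1: θ'=-1.1062 (R=2.5000) → pose (-1.9672, -2.8879, -1.1062)
step 2: θ'=0.1438 (R=-0.2000) → pose (-2.1747, -2.7796, 0.1438)
step 3: θ'=2.0188 (R=-1.6000) → pose (-3.3875, -5.0562, 2.0188)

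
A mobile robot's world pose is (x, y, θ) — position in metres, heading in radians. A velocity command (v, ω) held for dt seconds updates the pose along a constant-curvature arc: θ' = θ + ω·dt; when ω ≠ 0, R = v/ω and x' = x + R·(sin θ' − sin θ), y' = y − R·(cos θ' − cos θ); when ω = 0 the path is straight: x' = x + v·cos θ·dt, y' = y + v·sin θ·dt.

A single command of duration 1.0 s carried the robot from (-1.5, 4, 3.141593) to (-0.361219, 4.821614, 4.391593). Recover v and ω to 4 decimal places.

Δθ = 4.391593 − 3.141593 = 1.250000
ω = Δθ/dt = 1.250000/1.0 = 1.2500
R = Δx/(sin θ' − sin θ) = -1.2000
v = R·ω = -1.2000·1.2500 = -1.5000

v = -1.5000, ω = 1.2500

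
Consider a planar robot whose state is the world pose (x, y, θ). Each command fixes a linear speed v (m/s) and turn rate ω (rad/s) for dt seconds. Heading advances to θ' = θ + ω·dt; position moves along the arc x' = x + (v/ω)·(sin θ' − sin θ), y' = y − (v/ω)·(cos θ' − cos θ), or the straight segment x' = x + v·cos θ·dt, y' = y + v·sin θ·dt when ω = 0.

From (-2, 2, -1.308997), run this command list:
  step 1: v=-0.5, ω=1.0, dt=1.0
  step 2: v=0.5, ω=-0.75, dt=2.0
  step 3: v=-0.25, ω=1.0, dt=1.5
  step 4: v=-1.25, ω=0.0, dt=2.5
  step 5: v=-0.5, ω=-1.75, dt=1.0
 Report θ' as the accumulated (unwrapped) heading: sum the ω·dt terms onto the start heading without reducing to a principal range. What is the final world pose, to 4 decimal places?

step 1: θ'=-0.3090 (R=-0.5000) → pose (-2.3309, 2.3469, -0.3090)
step 2: θ'=-1.8090 (R=-0.6667) → pose (-1.8858, 1.5545, -1.8090)
step 3: θ'=-0.3090 (R=-0.2500) → pose (-2.0527, 1.8517, -0.3090)
step 4: θ'=-0.3090 (straight) → pose (-5.0297, 2.8020, -0.3090)
step 5: θ'=-2.0590 (R=0.2857) → pose (-5.1952, 3.2082, -2.0590)

(-5.1952, 3.2082, -2.0590)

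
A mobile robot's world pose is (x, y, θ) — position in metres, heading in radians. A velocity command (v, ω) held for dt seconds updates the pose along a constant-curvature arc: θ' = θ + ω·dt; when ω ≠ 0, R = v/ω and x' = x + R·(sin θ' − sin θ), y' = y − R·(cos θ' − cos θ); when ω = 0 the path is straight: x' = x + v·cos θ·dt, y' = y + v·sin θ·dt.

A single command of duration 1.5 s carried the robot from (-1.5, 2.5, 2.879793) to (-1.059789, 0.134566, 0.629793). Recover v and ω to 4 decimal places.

v = -2.0000, ω = -1.5000

Δθ = 0.629793 − 2.879793 = -2.250000
ω = Δθ/dt = -2.250000/1.5 = -1.5000
R = −Δy/(cos θ' − cos θ) = 1.3333
v = R·ω = 1.3333·-1.5000 = -2.0000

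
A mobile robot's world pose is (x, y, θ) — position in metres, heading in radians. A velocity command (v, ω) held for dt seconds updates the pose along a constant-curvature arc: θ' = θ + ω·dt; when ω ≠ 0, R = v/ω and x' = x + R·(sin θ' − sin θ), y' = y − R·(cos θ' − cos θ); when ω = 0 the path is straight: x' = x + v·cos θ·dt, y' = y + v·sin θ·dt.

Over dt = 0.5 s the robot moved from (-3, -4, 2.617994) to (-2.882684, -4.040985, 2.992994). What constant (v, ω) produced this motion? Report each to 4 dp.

v = -0.2500, ω = 0.7500

Δθ = 2.992994 − 2.617994 = 0.375000
ω = Δθ/dt = 0.375000/0.5 = 0.7500
R = Δx/(sin θ' − sin θ) = -0.3333
v = R·ω = -0.3333·0.7500 = -0.2500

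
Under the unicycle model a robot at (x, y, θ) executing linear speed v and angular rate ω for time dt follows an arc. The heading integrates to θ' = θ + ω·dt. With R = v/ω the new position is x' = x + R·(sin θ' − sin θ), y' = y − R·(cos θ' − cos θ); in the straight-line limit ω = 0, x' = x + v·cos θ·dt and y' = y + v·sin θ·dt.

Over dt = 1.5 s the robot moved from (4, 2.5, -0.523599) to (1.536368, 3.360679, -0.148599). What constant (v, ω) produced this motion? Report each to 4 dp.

Δθ = -0.148599 − -0.523599 = 0.375000
ω = Δθ/dt = 0.375000/1.5 = 0.2500
R = Δx/(sin θ' − sin θ) = -7.0000
v = R·ω = -7.0000·0.2500 = -1.7500

v = -1.7500, ω = 0.2500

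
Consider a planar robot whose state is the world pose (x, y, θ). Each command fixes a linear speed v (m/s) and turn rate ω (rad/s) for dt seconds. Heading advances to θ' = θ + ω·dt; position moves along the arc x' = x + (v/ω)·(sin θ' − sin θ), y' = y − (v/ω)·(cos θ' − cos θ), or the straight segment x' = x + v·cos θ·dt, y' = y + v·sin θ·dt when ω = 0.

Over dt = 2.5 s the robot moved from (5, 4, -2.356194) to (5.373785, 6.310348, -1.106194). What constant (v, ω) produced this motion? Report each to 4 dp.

Δθ = -1.106194 − -2.356194 = 1.250000
ω = Δθ/dt = 1.250000/2.5 = 0.5000
R = −Δy/(cos θ' − cos θ) = -2.0000
v = R·ω = -2.0000·0.5000 = -1.0000

v = -1.0000, ω = 0.5000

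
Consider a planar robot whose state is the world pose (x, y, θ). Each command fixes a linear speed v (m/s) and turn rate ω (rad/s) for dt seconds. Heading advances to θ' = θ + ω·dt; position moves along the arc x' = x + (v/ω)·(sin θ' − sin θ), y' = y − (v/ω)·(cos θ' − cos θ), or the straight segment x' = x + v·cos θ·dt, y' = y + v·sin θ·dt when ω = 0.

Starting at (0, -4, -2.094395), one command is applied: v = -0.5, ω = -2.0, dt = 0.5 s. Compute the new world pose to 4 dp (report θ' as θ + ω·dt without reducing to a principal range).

(0.2047, -3.8753, -3.0944)

θ' = -2.0944 + -2.0·0.5 = -3.0944
R = v/ω = -0.5/-2.0 = 0.2500
x' = 0 + 0.2500·(sin -3.0944 − sin -2.0944) = 0.2047
y' = -4 − 0.2500·(cos -3.0944 − cos -2.0944) = -3.8753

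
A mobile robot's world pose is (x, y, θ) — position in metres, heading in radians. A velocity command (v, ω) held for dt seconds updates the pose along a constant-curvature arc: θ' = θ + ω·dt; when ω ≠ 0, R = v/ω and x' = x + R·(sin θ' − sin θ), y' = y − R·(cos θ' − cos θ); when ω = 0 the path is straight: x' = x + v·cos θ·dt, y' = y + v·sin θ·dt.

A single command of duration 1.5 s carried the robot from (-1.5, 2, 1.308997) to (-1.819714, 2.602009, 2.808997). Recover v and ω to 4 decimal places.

v = 0.5000, ω = 1.0000

Δθ = 2.808997 − 1.308997 = 1.500000
ω = Δθ/dt = 1.500000/1.5 = 1.0000
R = −Δy/(cos θ' − cos θ) = 0.5000
v = R·ω = 0.5000·1.0000 = 0.5000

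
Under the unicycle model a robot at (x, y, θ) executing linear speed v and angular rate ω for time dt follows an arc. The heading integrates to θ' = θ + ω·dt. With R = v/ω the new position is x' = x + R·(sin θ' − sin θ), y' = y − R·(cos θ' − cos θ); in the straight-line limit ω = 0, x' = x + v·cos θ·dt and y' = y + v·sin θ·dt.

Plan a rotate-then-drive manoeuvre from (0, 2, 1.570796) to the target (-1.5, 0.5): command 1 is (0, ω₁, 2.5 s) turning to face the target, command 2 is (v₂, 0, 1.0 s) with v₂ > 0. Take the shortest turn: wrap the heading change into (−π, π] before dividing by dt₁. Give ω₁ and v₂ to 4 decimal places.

heading to target = atan2(0.5−2, -1.5−0) = -2.3562
Δθ = wrap(-2.3562 − 1.5708) = 2.3562; ω₁ = Δθ/dt₁ = 0.9425
distance = √((-1.5−0)² + (0.5−2)²) = 2.1213; v₂ = distance/dt₂ = 2.1213

ω₁ = 0.9425, v₂ = 2.1213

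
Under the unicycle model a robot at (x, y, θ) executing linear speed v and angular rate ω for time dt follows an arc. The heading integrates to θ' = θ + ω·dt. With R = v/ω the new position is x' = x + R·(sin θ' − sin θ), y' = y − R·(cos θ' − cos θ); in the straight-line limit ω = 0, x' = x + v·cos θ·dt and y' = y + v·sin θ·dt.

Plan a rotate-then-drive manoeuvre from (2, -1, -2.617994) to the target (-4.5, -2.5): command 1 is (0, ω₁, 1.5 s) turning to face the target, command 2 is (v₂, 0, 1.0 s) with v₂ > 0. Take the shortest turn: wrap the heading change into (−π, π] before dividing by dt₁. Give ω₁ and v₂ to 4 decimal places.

ω₁ = -0.1979, v₂ = 6.6708

heading to target = atan2(-2.5−-1, -4.5−2) = -2.9148
Δθ = wrap(-2.9148 − -2.6180) = -0.2968; ω₁ = Δθ/dt₁ = -0.1979
distance = √((-4.5−2)² + (-2.5−-1)²) = 6.6708; v₂ = distance/dt₂ = 6.6708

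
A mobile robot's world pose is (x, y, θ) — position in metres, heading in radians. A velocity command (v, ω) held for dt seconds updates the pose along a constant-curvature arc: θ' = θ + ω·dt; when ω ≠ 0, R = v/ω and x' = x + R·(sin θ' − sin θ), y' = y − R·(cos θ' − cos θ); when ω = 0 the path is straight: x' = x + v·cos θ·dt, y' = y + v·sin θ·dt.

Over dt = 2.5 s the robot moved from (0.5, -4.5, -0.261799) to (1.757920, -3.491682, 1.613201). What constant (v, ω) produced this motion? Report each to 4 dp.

v = 0.7500, ω = 0.7500

Δθ = 1.613201 − -0.261799 = 1.875000
ω = Δθ/dt = 1.875000/2.5 = 0.7500
R = Δx/(sin θ' − sin θ) = 1.0000
v = R·ω = 1.0000·0.7500 = 0.7500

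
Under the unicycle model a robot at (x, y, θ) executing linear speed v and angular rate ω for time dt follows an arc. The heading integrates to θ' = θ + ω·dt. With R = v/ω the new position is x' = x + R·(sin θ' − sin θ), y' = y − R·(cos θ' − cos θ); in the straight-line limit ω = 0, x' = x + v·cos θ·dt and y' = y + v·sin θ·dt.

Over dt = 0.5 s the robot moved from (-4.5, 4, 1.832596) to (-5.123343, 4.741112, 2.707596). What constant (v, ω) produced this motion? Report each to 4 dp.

v = 2.0000, ω = 1.7500

Δθ = 2.707596 − 1.832596 = 0.875000
ω = Δθ/dt = 0.875000/0.5 = 1.7500
R = −Δy/(cos θ' − cos θ) = 1.1429
v = R·ω = 1.1429·1.7500 = 2.0000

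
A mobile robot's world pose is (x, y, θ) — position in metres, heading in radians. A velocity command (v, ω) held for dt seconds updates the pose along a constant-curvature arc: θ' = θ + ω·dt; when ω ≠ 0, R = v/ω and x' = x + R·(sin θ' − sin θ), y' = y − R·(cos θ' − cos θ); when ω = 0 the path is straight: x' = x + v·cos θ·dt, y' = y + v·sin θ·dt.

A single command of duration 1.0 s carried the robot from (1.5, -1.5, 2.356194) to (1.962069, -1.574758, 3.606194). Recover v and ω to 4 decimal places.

Δθ = 3.606194 − 2.356194 = 1.250000
ω = Δθ/dt = 1.250000/1.0 = 1.2500
R = Δx/(sin θ' − sin θ) = -0.4000
v = R·ω = -0.4000·1.2500 = -0.5000

v = -0.5000, ω = 1.2500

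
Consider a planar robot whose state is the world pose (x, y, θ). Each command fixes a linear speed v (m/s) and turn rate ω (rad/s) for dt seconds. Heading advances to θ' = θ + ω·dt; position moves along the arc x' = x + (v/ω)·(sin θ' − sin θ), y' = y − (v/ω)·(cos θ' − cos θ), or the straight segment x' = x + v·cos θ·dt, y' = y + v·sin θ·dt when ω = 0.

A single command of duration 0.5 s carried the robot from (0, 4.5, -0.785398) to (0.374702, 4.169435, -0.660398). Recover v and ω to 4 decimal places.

Δθ = -0.660398 − -0.785398 = 0.125000
ω = Δθ/dt = 0.125000/0.5 = 0.2500
R = Δx/(sin θ' − sin θ) = 4.0000
v = R·ω = 4.0000·0.2500 = 1.0000

v = 1.0000, ω = 0.2500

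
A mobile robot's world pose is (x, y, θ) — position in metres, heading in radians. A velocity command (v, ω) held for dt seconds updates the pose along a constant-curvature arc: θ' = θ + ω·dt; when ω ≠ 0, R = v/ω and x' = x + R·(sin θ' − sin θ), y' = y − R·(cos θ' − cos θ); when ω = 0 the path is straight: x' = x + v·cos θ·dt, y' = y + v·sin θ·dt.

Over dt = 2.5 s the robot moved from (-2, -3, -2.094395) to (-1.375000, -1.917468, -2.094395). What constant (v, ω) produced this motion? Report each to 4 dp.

v = -0.5000, ω = 0.0000

Δθ = -2.094395 − -2.094395 = 0.000000
ω = Δθ/dt = 0.000000/2.5 = 0.0000
ω = 0 → v = (Δx·cos θ + Δy·sin θ)/dt = -0.5000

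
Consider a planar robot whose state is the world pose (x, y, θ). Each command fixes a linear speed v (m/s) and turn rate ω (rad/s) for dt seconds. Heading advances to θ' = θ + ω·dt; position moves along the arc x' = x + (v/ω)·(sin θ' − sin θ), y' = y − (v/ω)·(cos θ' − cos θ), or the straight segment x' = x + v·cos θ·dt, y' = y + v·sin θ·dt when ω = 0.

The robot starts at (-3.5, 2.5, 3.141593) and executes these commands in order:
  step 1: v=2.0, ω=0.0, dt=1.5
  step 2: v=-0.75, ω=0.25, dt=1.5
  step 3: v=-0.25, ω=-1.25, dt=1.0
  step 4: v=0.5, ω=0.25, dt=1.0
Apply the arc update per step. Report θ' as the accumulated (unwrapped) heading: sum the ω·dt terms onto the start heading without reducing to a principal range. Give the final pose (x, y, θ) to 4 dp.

(-5.5393, 2.9905, 2.5166)

step 1: θ'=3.1416 (straight) → pose (-6.5000, 2.5000, 3.1416)
step 2: θ'=3.5166 (R=-3.0000) → pose (-5.4012, 2.7085, 3.5166)
step 3: θ'=2.2666 (R=0.2000) → pose (-5.1744, 2.6506, 2.2666)
step 4: θ'=2.5166 (R=2.0000) → pose (-5.5393, 2.9905, 2.5166)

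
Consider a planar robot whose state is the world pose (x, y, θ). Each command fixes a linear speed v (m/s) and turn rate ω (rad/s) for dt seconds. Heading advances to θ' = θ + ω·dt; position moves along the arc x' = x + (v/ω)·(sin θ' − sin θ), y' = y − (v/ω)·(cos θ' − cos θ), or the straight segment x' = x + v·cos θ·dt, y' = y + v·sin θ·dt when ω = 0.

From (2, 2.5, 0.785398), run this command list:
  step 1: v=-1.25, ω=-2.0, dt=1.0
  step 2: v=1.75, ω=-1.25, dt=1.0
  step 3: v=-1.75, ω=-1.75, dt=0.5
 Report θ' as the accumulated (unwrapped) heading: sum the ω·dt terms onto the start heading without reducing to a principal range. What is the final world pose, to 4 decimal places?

step 1: θ'=-1.2146 (R=0.6250) → pose (0.9723, 2.7240, -1.2146)
step 2: θ'=-2.4646 (R=-1.4000) → pose (0.5372, 1.1446, -2.4646)
step 3: θ'=-3.3396 (R=1.0000) → pose (1.3604, 1.3456, -3.3396)

(1.3604, 1.3456, -3.3396)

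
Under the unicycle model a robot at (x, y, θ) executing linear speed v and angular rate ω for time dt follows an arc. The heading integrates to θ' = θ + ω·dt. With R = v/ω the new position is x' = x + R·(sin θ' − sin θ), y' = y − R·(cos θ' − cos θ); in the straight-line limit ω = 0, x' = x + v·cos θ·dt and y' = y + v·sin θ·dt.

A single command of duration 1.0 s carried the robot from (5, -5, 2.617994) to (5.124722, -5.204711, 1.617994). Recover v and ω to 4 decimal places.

Δθ = 1.617994 − 2.617994 = -1.000000
ω = Δθ/dt = -1.000000/1.0 = -1.0000
R = −Δy/(cos θ' − cos θ) = 0.2500
v = R·ω = 0.2500·-1.0000 = -0.2500

v = -0.2500, ω = -1.0000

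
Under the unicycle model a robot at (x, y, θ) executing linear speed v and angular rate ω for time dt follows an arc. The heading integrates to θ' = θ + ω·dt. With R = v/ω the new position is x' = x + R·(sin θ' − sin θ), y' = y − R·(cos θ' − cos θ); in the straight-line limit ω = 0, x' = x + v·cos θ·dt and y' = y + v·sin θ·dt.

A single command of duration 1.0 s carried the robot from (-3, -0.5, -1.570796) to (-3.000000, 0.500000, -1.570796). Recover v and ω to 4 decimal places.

Δθ = -1.570796 − -1.570796 = 0.000000
ω = Δθ/dt = 0.000000/1.0 = 0.0000
ω = 0 → v = (Δx·cos θ + Δy·sin θ)/dt = -1.0000

v = -1.0000, ω = 0.0000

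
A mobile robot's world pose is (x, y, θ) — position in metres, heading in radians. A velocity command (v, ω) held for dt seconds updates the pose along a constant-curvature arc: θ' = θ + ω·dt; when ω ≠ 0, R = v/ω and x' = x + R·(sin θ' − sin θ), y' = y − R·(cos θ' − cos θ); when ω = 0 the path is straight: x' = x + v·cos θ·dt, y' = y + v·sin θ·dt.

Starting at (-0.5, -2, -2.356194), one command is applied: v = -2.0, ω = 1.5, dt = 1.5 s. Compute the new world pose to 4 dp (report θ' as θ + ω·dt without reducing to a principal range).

θ' = -2.3562 + 1.5·1.5 = -0.1062
R = v/ω = -2.0/1.5 = -1.3333
x' = -0.5 + -1.3333·(sin -0.1062 − sin -2.3562) = -1.3015
y' = -2 − -1.3333·(cos -0.1062 − cos -2.3562) = 0.2686

(-1.3015, 0.2686, -0.1062)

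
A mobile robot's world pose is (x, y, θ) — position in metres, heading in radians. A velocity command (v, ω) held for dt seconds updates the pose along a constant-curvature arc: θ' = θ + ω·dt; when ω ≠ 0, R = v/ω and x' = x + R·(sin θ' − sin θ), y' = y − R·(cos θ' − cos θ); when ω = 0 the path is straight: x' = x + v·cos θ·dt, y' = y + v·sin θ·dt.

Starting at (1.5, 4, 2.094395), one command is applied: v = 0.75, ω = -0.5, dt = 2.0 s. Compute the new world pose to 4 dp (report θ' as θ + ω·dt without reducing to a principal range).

θ' = 2.0944 + -0.5·2.0 = 1.0944
R = v/ω = 0.75/-0.5 = -1.5000
x' = 1.5 + -1.5000·(sin 1.0944 − sin 2.0944) = 1.4661
y' = 4 − -1.5000·(cos 1.0944 − cos 2.0944) = 5.4379

(1.4661, 5.4379, 1.0944)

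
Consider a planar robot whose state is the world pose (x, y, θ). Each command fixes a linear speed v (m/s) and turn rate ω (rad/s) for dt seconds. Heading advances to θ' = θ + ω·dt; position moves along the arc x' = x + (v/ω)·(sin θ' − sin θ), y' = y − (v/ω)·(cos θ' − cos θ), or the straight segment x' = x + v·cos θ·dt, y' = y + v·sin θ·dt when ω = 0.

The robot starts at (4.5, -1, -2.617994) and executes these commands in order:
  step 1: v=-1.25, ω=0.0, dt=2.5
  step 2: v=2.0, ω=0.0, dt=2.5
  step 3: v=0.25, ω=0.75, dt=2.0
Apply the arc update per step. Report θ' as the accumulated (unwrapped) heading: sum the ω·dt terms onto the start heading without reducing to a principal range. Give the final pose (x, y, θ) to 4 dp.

(2.7431, -2.3720, -1.1180)

step 1: θ'=-2.6180 (straight) → pose (7.2063, 0.5625, -2.6180)
step 2: θ'=-2.6180 (straight) → pose (2.8762, -1.9375, -2.6180)
step 3: θ'=-1.1180 (R=0.3333) → pose (2.7431, -2.3720, -1.1180)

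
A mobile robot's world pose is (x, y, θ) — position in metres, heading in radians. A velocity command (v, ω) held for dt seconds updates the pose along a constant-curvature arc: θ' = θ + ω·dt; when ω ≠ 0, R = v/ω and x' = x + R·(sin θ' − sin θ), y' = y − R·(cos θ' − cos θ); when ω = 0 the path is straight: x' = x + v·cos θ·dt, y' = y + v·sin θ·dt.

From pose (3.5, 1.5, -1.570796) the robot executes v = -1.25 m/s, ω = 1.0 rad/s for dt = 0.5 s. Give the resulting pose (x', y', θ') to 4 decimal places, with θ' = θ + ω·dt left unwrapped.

θ' = -1.5708 + 1.0·0.5 = -1.0708
R = v/ω = -1.25/1.0 = -1.2500
x' = 3.5 + -1.2500·(sin -1.0708 − sin -1.5708) = 3.3470
y' = 1.5 − -1.2500·(cos -1.0708 − cos -1.5708) = 2.0993

(3.3470, 2.0993, -1.0708)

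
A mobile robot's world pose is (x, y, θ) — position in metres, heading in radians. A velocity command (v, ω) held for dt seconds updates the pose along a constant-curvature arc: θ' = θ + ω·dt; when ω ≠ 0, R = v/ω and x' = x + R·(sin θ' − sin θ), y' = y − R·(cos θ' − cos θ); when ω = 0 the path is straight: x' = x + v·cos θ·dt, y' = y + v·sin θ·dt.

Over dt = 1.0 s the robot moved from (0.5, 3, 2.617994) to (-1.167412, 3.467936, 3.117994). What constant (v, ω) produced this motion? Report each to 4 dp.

v = 1.7500, ω = 0.5000

Δθ = 3.117994 − 2.617994 = 0.500000
ω = Δθ/dt = 0.500000/1.0 = 0.5000
R = Δx/(sin θ' − sin θ) = 3.5000
v = R·ω = 3.5000·0.5000 = 1.7500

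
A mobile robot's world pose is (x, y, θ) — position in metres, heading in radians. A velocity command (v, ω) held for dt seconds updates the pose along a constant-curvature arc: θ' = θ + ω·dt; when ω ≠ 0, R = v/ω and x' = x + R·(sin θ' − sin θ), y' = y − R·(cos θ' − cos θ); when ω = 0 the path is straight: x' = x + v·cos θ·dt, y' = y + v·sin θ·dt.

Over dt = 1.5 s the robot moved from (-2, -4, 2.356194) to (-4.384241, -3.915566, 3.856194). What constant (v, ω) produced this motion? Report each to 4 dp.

v = 1.7500, ω = 1.0000

Δθ = 3.856194 − 2.356194 = 1.500000
ω = Δθ/dt = 1.500000/1.5 = 1.0000
R = Δx/(sin θ' − sin θ) = 1.7500
v = R·ω = 1.7500·1.0000 = 1.7500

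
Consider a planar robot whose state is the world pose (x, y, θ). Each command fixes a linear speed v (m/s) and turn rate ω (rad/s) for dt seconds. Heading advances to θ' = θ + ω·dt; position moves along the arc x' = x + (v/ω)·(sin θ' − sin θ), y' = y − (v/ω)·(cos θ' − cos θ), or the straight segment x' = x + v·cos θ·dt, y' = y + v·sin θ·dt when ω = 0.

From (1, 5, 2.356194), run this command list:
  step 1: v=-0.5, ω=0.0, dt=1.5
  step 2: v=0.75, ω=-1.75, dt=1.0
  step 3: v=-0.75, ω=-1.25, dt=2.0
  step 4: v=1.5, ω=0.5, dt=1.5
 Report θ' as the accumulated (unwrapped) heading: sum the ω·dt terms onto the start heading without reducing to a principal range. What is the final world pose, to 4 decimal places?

(0.7926, 3.6138, -1.1438)

step 1: θ'=2.3562 (straight) → pose (1.5303, 4.4697, 2.3562)
step 2: θ'=0.6062 (R=-0.4286) → pose (1.5892, 5.1249, 0.6062)
step 3: θ'=-1.8938 (R=0.6000) → pose (0.6784, 5.8085, -1.8938)
step 4: θ'=-1.1438 (R=3.0000) → pose (0.7926, 3.6138, -1.1438)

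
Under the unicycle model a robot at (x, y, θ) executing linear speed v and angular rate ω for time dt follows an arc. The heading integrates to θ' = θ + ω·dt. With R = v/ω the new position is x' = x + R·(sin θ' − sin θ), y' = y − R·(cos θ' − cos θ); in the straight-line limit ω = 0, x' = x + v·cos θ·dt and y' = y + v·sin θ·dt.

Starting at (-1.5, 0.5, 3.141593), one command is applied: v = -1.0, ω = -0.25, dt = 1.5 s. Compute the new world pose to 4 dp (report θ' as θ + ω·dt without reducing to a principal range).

θ' = 3.1416 + -0.25·1.5 = 2.7666
R = v/ω = -1.0/-0.25 = 4.0000
x' = -1.5 + 4.0000·(sin 2.7666 − sin 3.1416) = -0.0349
y' = 0.5 − 4.0000·(cos 2.7666 − cos 3.1416) = 0.2220

(-0.0349, 0.2220, 2.7666)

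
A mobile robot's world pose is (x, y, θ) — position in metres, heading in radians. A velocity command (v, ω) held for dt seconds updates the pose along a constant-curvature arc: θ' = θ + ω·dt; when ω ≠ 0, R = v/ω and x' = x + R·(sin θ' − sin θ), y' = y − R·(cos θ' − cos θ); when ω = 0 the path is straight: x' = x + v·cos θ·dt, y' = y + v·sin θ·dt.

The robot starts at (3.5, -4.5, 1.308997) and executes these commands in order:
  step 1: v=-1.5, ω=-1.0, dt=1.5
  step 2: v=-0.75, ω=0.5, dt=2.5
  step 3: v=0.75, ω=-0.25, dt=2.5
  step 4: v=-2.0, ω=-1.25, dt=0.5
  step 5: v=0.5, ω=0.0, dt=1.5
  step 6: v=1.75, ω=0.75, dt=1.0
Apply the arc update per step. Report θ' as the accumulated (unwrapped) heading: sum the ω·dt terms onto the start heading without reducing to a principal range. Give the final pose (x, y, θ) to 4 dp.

(2.9681, -5.0188, 0.5590)

step 1: θ'=-0.1910 (R=1.5000) → pose (1.7663, -5.5845, -0.1910)
step 2: θ'=1.0590 (R=-1.5000) → pose (0.1738, -6.3226, 1.0590)
step 3: θ'=0.4340 (R=-3.0000) → pose (1.5279, -5.0700, 0.4340)
step 4: θ'=-0.1910 (R=1.6000) → pose (0.5513, -5.1892, -0.1910)
step 5: θ'=-0.1910 (straight) → pose (1.2877, -5.3316, -0.1910)
step 6: θ'=0.5590 (R=2.3333) → pose (2.9681, -5.0188, 0.5590)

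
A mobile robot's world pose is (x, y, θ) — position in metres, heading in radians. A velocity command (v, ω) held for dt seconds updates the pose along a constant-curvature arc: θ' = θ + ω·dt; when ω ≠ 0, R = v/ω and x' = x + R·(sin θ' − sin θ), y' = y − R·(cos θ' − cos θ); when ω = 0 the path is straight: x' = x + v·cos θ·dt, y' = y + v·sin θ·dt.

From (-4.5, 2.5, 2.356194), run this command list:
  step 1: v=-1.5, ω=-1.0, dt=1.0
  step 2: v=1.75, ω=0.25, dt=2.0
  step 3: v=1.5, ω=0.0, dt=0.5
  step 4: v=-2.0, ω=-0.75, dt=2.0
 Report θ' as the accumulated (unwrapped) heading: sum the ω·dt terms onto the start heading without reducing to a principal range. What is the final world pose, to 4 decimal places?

step 1: θ'=1.3562 (R=1.5000) → pose (-4.0951, 1.1199, 1.3562)
step 2: θ'=1.8562 (R=7.0000) → pose (-4.2176, 4.5814, 1.8562)
step 3: θ'=1.8562 (straight) → pose (-4.4288, 5.3011, 1.8562)
step 4: θ'=0.3562 (R=2.6667) → pose (-6.0577, 2.0510, 0.3562)

(-6.0577, 2.0510, 0.3562)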